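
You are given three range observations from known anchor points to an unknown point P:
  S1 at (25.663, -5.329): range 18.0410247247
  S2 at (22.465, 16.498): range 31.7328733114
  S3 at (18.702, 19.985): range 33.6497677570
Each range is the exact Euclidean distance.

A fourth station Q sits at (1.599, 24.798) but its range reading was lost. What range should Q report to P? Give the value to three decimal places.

eq1: (x − 25.663)² + (y + 5.329)² = 18.0410247247²
eq2: (x − 22.465)² + (y − 16.498)² = 31.7328733114²
eq3: (x − 18.702)² + (y − 19.985)² = 33.6497677570²
eq2−eq1, eq2−eq3 (x²,y² cancel):
  6.396·x − 43.654·y = 591.624256
  -7.526·x + 6.974·y = -153.026822
det = 6.396·6.974 − -43.654·-7.526 = -283.934300
x = (591.624256·6.974 − -43.654·-153.026822) / -283.934300 = 8.995903
y = (6.396·-153.026822 − 591.624256·-7.526) / -283.934300 = -12.234537
|P − Q| = √((8.995903 − 1.599)² + (-12.234537 − 24.798)²) = 37.764043

37.764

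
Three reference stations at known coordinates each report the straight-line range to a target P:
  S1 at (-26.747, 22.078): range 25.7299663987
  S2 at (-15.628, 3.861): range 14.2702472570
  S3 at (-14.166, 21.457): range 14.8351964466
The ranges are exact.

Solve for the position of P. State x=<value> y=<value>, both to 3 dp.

eq1: (x + 26.747)² + (y − 22.078)² = 25.7299663987²
eq2: (x + 15.628)² + (y − 3.861)² = 14.2702472570²
eq3: (x + 14.166)² + (y − 21.457)² = 14.8351964466²
eq2−eq1, eq2−eq3 (x²,y² cancel):
  -22.238·x + 36.434·y = 485.307174
  2.924·x + 35.192·y = 385.493603
det = -22.238·35.192 − 36.434·2.924 = -889.132712
x = (485.307174·35.192 − 36.434·385.493603) / -889.132712 = -3.412152
y = (-22.238·385.493603 − 485.307174·2.924) / -889.132712 = 11.237518

x=-3.412 y=11.238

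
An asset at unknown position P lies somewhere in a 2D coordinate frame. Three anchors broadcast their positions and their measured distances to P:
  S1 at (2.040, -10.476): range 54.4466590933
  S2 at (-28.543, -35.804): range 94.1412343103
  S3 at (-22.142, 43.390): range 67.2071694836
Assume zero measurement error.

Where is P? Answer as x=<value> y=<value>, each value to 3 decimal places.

eq1: (x − 2.040)² + (y + 10.476)² = 54.4466590933²
eq2: (x + 28.543)² + (y + 35.804)² = 94.1412343103²
eq3: (x + 22.142)² + (y − 43.390)² = 67.2071694836²
eq3−eq2, eq3−eq1 (x²,y² cancel):
  -12.802·x − 158.388·y = -4622.099366
  48.364·x − 107.732·y = -706.687144
det = -12.802·-107.732 − -158.388·48.364 = 9039.462296
x = (-4622.099366·-107.732 − -158.388·-706.687144) / 9039.462296 = 42.703563
y = (-12.802·-706.687144 − -4622.099366·48.364) / 9039.462296 = 25.730537

x=42.704 y=25.731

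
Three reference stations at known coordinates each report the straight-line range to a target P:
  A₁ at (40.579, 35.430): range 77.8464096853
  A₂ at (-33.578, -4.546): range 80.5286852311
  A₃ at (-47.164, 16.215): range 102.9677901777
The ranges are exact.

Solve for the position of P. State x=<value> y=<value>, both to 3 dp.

x=37.522 y=-42.356

eq1: (x − 40.579)² + (y − 35.430)² = 77.8464096853²
eq2: (x + 33.578)² + (y + 4.546)² = 80.5286852311²
eq3: (x + 47.164)² + (y − 16.215)² = 102.9677901777²
eq3−eq2, eq3−eq1 (x²,y² cancel):
  27.172·x − 41.522·y = 2778.275748
  175.486·x + 38.430·y = 4956.873333
det = 27.172·38.430 − -41.522·175.486 = 8330.749652
x = (2778.275748·38.430 − -41.522·4956.873333) / 8330.749652 = 37.522245
y = (27.172·4956.873333 − 2778.275748·175.486) / 8330.749652 = -42.356373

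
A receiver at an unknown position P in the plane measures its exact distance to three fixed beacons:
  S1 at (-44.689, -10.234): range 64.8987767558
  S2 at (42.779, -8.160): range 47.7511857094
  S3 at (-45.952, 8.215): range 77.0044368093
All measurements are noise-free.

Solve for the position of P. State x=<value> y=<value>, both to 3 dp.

eq1: (x + 44.689)² + (y + 10.234)² = 64.8987767558²
eq2: (x − 42.779)² + (y + 8.160)² = 47.7511857094²
eq3: (x + 45.952)² + (y − 8.215)² = 77.0044368093²
eq3−eq1, eq3−eq2 (x²,y² cancel):
  2.526·x − 36.898·y = 1640.601012
  177.462·x − 32.750·y = 3367.063464
det = 2.526·-32.750 − -36.898·177.462 = 6465.266376
x = (1640.601012·-32.750 − -36.898·3367.063464) / 6465.266376 = 10.905695
y = (2.526·3367.063464 − 1640.601012·177.462) / 6465.266376 = -43.716549

x=10.906 y=-43.717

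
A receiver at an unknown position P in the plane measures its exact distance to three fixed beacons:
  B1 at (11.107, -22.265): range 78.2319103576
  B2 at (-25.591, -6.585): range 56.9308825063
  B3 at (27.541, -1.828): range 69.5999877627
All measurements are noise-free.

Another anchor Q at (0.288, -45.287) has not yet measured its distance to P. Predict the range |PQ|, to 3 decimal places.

97.171

eq1: (x − 11.107)² + (y + 22.265)² = 78.2319103576²
eq2: (x + 25.591)² + (y + 6.585)² = 56.9308825063²
eq3: (x − 27.541)² + (y + 1.828)² = 69.5999877627²
eq1−eq3, eq1−eq2 (x²,y² cancel):
  32.868·x + 40.874·y = 1418.826093
  -73.396·x + 31.360·y = 2958.272247
det = 32.868·31.360 − 40.874·-73.396 = 4030.728584
x = (1418.826093·31.360 − 40.874·2958.272247) / 4030.728584 = -18.959856
y = (32.868·2958.272247 − 1418.826093·-73.396) / 4030.728584 = 49.958375
|P − Q| = √((-18.959856 − 0.288)² + (49.958375 − -45.287)²) = 97.170785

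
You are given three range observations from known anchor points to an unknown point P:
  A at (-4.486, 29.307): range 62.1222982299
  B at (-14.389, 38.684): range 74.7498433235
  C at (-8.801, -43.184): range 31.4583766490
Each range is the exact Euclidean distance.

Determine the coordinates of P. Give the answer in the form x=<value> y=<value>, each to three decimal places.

x=18.887 y=-28.251

eq1: (x + 4.486)² + (y − 29.307)² = 62.1222982299²
eq2: (x + 14.389)² + (y − 38.684)² = 74.7498433235²
eq3: (x + 8.801)² + (y + 43.184)² = 31.4583766490²
eq3−eq1, eq3−eq2 (x²,y² cancel):
  8.630·x + 144.982·y = -3932.841488
  -11.176·x + 163.736·y = -4836.729895
det = 8.630·163.736 − 144.982·-11.176 = 3033.360512
x = (-3932.841488·163.736 − 144.982·-4836.729895) / 3033.360512 = 18.886987
y = (8.630·-4836.729895 − -3932.841488·-11.176) / 3033.360512 = -28.250653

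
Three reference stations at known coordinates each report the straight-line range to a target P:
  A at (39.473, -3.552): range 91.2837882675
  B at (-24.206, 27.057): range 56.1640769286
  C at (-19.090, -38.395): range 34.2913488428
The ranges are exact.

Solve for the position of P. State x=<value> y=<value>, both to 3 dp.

eq1: (x − 39.473)² + (y + 3.552)² = 91.2837882675²
eq2: (x + 24.206)² + (y − 27.057)² = 56.1640769286²
eq3: (x + 19.090)² + (y + 38.395)² = 34.2913488428²
eq2−eq1, eq2−eq3 (x²,y² cancel):
  127.358·x − 61.218·y = -4925.603715
  10.232·x − 130.904·y = 2499.099372
det = 127.358·-130.904 − -61.218·10.232 = -16045.289056
x = (-4925.603715·-130.904 − -61.218·2499.099372) / -16045.289056 = -49.719958
y = (127.358·2499.099372 − -4925.603715·10.232) / -16045.289056 = -22.977403

x=-49.720 y=-22.977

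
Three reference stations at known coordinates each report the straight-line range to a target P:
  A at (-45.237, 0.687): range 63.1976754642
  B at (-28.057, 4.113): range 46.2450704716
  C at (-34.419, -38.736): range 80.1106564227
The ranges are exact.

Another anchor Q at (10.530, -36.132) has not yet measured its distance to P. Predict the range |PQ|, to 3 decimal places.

62.276

eq1: (x + 45.237)² + (y − 0.687)² = 63.1976754642²
eq2: (x + 28.057)² + (y − 4.113)² = 46.2450704716²
eq3: (x + 34.419)² + (y + 38.736)² = 80.1106564227²
eq2−eq1, eq2−eq3 (x²,y² cancel):
  -34.360·x − 6.852·y = -612.593521
  -12.724·x − 85.698·y = -2398.077491
det = -34.360·-85.698 − -6.852·-12.724 = 2857.398432
x = (-612.593521·-85.698 − -6.852·-2398.077491) / 2857.398432 = 12.622115
y = (-34.360·-2398.077491 − -612.593521·-12.724) / 2857.398432 = 26.108820
|P − Q| = √((12.622115 − 10.530)² + (26.108820 − -36.132)²) = 62.275972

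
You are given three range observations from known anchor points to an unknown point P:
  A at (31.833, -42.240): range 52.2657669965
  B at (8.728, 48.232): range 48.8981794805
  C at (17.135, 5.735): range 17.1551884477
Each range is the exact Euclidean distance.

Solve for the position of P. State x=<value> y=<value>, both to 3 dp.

eq1: (x − 31.833)² + (y + 42.240)² = 52.2657669965²
eq2: (x − 8.728)² + (y − 48.232)² = 48.8981794805²
eq3: (x − 17.135)² + (y − 5.735)² = 17.1551884477²
eq2−eq3, eq2−eq1 (x²,y² cancel):
  16.814·x − 84.994·y = 20.726108
  46.210·x − 180.944·y = 54.375238
det = 16.814·-180.944 − -84.994·46.210 = 885.180324
x = (20.726108·-180.944 − -84.994·54.375238) / 885.180324 = 0.984324
y = (16.814·54.375238 − 20.726108·46.210) / 885.180324 = -0.049129

x=0.984 y=-0.049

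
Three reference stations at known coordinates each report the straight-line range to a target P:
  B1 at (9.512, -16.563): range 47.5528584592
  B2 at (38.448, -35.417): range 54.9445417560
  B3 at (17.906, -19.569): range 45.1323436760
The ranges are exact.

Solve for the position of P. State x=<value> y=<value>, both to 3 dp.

x=40.521 y=19.488

eq1: (x − 9.512)² + (y + 16.563)² = 47.5528584592²
eq2: (x − 38.448)² + (y + 35.417)² = 54.9445417560²
eq3: (x − 17.906)² + (y + 19.569)² = 45.1323436760²
eq2−eq3, eq2−eq1 (x²,y² cancel):
  -41.084·x + 31.696·y = -1047.067773
  -57.872·x + 37.708·y = -1610.173159
det = -41.084·37.708 − 31.696·-57.872 = 285.115440
x = (-1047.067773·37.708 − 31.696·-1610.173159) / 285.115440 = 40.521190
y = (-41.084·-1610.173159 − -1047.067773·-57.872) / 285.115440 = 19.488415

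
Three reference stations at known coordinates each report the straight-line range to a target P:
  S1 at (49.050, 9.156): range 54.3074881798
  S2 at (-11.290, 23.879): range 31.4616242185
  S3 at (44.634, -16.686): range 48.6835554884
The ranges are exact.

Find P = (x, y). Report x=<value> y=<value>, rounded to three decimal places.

x=-2.964 y=-6.461

eq1: (x − 49.050)² + (y − 9.156)² = 54.3074881798²
eq2: (x + 11.290)² + (y − 23.879)² = 31.4616242185²
eq3: (x − 44.634)² + (y + 16.686)² = 48.6835554884²
eq1−eq3, eq1−eq2 (x²,y² cancel):
  -8.832·x − 51.684·y = 360.096413
  -120.680·x + 29.446·y = 167.405379
det = -8.832·29.446 − -51.684·-120.680 = -6497.292192
x = (360.096413·29.446 − -51.684·167.405379) / -6497.292192 = -2.963631
y = (-8.832·167.405379 − 360.096413·-120.680) / -6497.292192 = -6.460832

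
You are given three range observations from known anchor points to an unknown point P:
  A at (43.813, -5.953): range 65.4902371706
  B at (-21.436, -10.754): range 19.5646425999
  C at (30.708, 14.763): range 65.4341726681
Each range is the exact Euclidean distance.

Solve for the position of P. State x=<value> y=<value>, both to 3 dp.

eq1: (x − 43.813)² + (y + 5.953)² = 65.4902371706²
eq2: (x + 21.436)² + (y + 10.754)² = 19.5646425999²
eq3: (x − 30.708)² + (y − 14.763)² = 65.4341726681²
eq2−eq3, eq2−eq1 (x²,y² cancel):
  104.288·x + 51.034·y = -3313.078892
  130.498·x + 9.602·y = -2526.329359
det = 104.288·9.602 − 51.034·130.498 = -5658.461556
x = (-3313.078892·9.602 − 51.034·-2526.329359) / -5658.461556 = -17.163059
y = (104.288·-2526.329359 − -3313.078892·130.498) / -5658.461556 = -29.846334

x=-17.163 y=-29.846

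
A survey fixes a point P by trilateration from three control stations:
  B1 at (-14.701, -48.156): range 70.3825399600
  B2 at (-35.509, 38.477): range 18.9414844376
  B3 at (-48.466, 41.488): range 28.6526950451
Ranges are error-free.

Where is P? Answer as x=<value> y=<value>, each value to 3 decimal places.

x=-28.600 y=20.841

eq1: (x + 14.701)² + (y + 48.156)² = 70.3825399600²
eq2: (x + 35.509)² + (y − 38.477)² = 18.9414844376²
eq3: (x + 48.466)² + (y − 41.488)² = 28.6526950451²
eq3−eq1, eq3−eq2 (x²,y² cancel):
  67.530·x − 179.288·y = -5667.812561
  25.914·x − 6.022·y = -866.641589
det = 67.530·-6.022 − -179.288·25.914 = 4239.403572
x = (-5667.812561·-6.022 − -179.288·-866.641589) / 4239.403572 = -28.599983
y = (67.530·-866.641589 − -5667.812561·25.914) / 4239.403572 = 20.840523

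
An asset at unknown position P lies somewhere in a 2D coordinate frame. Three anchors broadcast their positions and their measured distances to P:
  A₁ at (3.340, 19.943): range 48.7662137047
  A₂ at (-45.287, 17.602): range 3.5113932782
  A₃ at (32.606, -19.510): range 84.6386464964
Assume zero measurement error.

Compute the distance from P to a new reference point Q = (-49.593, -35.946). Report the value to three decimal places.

eq1: (x − 3.340)² + (y − 19.943)² = 48.7662137047²
eq2: (x + 45.287)² + (y − 17.602)² = 3.5113932782²
eq3: (x − 32.606)² + (y + 19.510)² = 84.6386464964²
eq2−eq3, eq2−eq1 (x²,y² cancel):
  155.786·x − 74.224·y = -8068.322035
  97.254·x + 4.682·y = -4317.677640
det = 155.786·4.682 − -74.224·97.254 = 7947.970948
x = (-8068.322035·4.682 − -74.224·-4317.677640) / 7947.970948 = -45.074547
y = (155.786·-4317.677640 − -8068.322035·97.254) / 7947.970948 = 14.097040
|P − Q| = √((-45.074547 − -49.593)² + (14.097040 − -35.946)²) = 50.246614

50.247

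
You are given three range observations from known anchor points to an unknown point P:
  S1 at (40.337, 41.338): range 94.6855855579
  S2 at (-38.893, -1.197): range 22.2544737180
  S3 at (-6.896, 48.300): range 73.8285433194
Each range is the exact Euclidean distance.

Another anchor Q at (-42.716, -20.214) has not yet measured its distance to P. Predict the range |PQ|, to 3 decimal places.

eq1: (x − 40.337)² + (y − 41.338)² = 94.6855855579²
eq2: (x + 38.893)² + (y + 1.197)² = 22.2544737180²
eq3: (x + 6.896)² + (y − 48.300)² = 73.8285433194²
eq3−eq1, eq3−eq2 (x²,y² cancel):
  94.466·x − 13.924·y = -2559.247307
  -63.994·x − 98.994·y = 4089.045650
det = 94.466·-98.994 − -13.924·-63.994 = -10242.619660
x = (-2559.247307·-98.994 − -13.924·4089.045650) / -10242.619660 = -30.293617
y = (94.466·4089.045650 − -2559.247307·-63.994) / -10242.619660 = -21.722891
|P − Q| = √((-30.293617 − -42.716)² + (-21.722891 − -20.214)²) = 12.513686

12.514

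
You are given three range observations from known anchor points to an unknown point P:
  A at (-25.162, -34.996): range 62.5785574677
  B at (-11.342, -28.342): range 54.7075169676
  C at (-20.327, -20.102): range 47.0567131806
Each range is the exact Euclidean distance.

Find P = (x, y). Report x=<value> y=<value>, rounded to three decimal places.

eq1: (x + 25.162)² + (y + 34.996)² = 62.5785574677²
eq2: (x + 11.342)² + (y + 28.342)² = 54.7075169676²
eq3: (x + 20.327)² + (y + 20.102)² = 47.0567131806²
eq3−eq1, eq3−eq2 (x²,y² cancel):
  -9.670·x − 29.788·y = -661.172672
  17.970·x − 16.480·y = -663.945562
det = -9.670·-16.480 − -29.788·17.970 = 694.651960
x = (-661.172672·-16.480 − -29.788·-663.945562) / 694.651960 = -12.785517
y = (-9.670·-663.945562 − -661.172672·17.970) / 694.651960 = 26.346469

x=-12.786 y=26.346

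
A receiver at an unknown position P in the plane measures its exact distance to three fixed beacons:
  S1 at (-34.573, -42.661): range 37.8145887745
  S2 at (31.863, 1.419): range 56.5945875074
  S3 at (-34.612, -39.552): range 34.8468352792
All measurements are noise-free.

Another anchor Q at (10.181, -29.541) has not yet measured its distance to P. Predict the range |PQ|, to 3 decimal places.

41.504

eq1: (x + 34.573)² + (y + 42.661)² = 37.8145887745²
eq2: (x − 31.863)² + (y − 1.419)² = 56.5945875074²
eq3: (x + 34.612)² + (y + 39.552)² = 34.8468352792²
eq1−eq3, eq1−eq2 (x²,y² cancel):
  -0.078·x + 6.218·y = -37.260807
  132.872·x + 88.160·y = -3770.993131
det = -0.078·88.160 − 6.218·132.872 = -833.074576
x = (-37.260807·88.160 − 6.218·-3770.993131) / -833.074576 = -24.203262
y = (-0.078·-3770.993131 − -37.260807·132.872) / -833.074576 = -6.296021
|P − Q| = √((-24.203262 − 10.181)² + (-6.296021 − -29.541)²) = 41.504295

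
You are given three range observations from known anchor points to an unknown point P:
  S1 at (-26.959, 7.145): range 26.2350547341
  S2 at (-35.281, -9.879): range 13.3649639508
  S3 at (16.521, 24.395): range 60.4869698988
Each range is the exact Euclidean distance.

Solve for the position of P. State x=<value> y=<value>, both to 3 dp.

eq1: (x + 26.959)² + (y − 7.145)² = 26.2350547341²
eq2: (x + 35.281)² + (y + 9.879)² = 13.3649639508²
eq3: (x − 16.521)² + (y − 24.395)² = 60.4869698988²
eq2−eq1, eq2−eq3 (x²,y² cancel):
  16.644·x + 34.048·y = -1074.160731
  103.604·x + 68.548·y = -3954.335402
det = 16.644·68.548 − 34.048·103.604 = -2386.596080
x = (-1074.160731·68.548 − 34.048·-3954.335402) / -2386.596080 = -25.561779
y = (16.644·-3954.335402 − -1074.160731·103.604) / -2386.596080 = -19.052822

x=-25.562 y=-19.053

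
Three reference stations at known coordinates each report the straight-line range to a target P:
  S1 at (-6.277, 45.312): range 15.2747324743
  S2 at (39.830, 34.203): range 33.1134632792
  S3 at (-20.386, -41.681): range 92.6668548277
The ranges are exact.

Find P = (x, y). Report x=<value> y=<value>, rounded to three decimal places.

x=8.971 y=46.213

eq1: (x + 6.277)² + (y − 45.312)² = 15.2747324743²
eq2: (x − 39.830)² + (y − 34.203)² = 33.1134632792²
eq3: (x + 20.386)² + (y + 41.681)² = 92.6668548277²
eq3−eq2, eq3−eq1 (x²,y² cancel):
  120.432·x + 151.768·y = 8094.023885
  28.218·x + 173.986·y = 8293.511847
det = 120.432·173.986 − 151.768·28.218 = 16670.892528
x = (8094.023885·173.986 − 151.768·8293.511847) / 16670.892528 = 8.971153
y = (120.432·8293.511847 − 8094.023885·28.218) / 16670.892528 = 46.212706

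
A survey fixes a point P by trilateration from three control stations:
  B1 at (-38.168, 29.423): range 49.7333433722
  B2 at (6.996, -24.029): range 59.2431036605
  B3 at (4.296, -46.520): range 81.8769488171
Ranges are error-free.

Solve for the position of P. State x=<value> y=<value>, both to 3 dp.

eq1: (x + 38.168)² + (y − 29.423)² = 49.7333433722²
eq2: (x − 6.996)² + (y + 24.029)² = 59.2431036605²
eq3: (x − 4.296)² + (y + 46.520)² = 81.8769488171²
eq3−eq2, eq3−eq1 (x²,y² cancel):
  5.400·x + 44.982·y = 1637.860257
  -84.928·x + 151.886·y = 4370.372442
det = 5.400·151.886 − 44.982·-84.928 = 4640.415696
x = (1637.860257·151.886 − 44.982·4370.372442) / 4640.415696 = 11.244671
y = (5.400·4370.372442 − 1637.860257·-84.928) / 4640.415696 = 35.061559

x=11.245 y=35.062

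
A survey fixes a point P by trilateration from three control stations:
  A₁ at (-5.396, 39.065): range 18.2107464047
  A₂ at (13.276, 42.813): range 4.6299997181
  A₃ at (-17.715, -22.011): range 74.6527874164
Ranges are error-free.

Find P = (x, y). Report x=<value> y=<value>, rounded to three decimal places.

x=11.055 y=46.875

eq1: (x + 5.396)² + (y − 39.065)² = 18.2107464047²
eq2: (x − 13.276)² + (y − 42.813)² = 4.6299997181²
eq3: (x + 17.715)² + (y + 22.011)² = 74.6527874164²
eq1−eq3, eq1−eq2 (x²,y² cancel):
  -24.638·x − 122.152·y = -5998.293079
  37.344·x + 7.496·y = 764.208491
det = -24.638·7.496 − -122.152·37.344 = 4376.957840
x = (-5998.293079·7.496 − -122.152·764.208491) / 4376.957840 = 11.054799
y = (-24.638·764.208491 − -5998.293079·37.344) / 4376.957840 = 46.875409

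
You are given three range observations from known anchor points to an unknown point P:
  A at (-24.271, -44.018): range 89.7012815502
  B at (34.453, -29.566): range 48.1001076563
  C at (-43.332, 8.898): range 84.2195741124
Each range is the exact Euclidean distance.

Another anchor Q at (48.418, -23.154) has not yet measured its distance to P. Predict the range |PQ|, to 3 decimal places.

eq1: (x + 24.271)² + (y + 44.018)² = 89.7012815502²
eq2: (x − 34.453)² + (y + 29.566)² = 48.1001076563²
eq3: (x + 43.332)² + (y − 8.898)² = 84.2195741124²
eq2−eq3, eq2−eq1 (x²,y² cancel):
  -155.570·x + 76.928·y = -4883.637244
  -117.448·x − 28.904·y = -5267.191355
det = -155.570·-28.904 − 76.928·-117.448 = 13531.635024
x = (-4883.637244·-28.904 − 76.928·-5267.191355) / 13531.635024 = 40.375841
y = (-155.570·-5267.191355 − -4883.637244·-117.448) / 13531.635024 = 18.168058
|P − Q| = √((40.375841 − 48.418)² + (18.168058 − -23.154)²) = 42.097373

42.097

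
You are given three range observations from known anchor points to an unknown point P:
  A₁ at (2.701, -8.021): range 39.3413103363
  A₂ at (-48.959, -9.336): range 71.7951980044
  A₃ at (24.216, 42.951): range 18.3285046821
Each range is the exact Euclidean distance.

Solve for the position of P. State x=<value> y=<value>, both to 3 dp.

x=10.783 y=30.481

eq1: (x − 2.701)² + (y + 8.021)² = 39.3413103363²
eq2: (x + 48.959)² + (y + 9.336)² = 71.7951980044²
eq3: (x − 24.216)² + (y − 42.951)² = 18.3285046821²
eq1−eq3, eq1−eq2 (x²,y² cancel):
  43.030·x + 101.944·y = 3571.375830
  -103.320·x − 2.630·y = -1194.299023
det = 43.030·-2.630 − 101.944·-103.320 = 10419.685180
x = (3571.375830·-2.630 − 101.944·-1194.299023) / 10419.685180 = 10.783330
y = (43.030·-1194.299023 − 3571.375830·-103.320) / 10419.685180 = 30.481138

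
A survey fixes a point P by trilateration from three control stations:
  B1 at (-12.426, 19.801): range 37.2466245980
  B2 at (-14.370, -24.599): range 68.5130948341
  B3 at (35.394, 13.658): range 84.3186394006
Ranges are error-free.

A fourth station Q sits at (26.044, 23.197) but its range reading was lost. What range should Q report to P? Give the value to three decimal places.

eq1: (x + 12.426)² + (y − 19.801)² = 37.2466245980²
eq2: (x + 14.370)² + (y + 24.599)² = 68.5130948341²
eq3: (x − 35.394)² + (y − 13.658)² = 84.3186394006²
eq2−eq3, eq2−eq1 (x²,y² cancel):
  99.528·x + 76.514·y = -1787.920288
  3.888·x + 88.800·y = 3041.610496
det = 99.528·88.800 − 76.514·3.888 = 8540.599968
x = (-1787.920288·88.800 − 76.514·3041.610496) / 8540.599968 = -45.839064
y = (99.528·3041.610496 − -1787.920288·3.888) / 8540.599968 = 36.259378
|P − Q| = √((-45.839064 − 26.044)² + (36.259378 − 23.197)²) = 73.060253

73.060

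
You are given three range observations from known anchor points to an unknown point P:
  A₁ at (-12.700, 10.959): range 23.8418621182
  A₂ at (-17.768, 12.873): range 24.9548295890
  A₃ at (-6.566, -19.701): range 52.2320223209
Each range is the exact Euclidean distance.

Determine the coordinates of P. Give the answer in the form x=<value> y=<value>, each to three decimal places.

x=-2.161 y=32.345

eq1: (x + 12.700)² + (y − 10.959)² = 23.8418621182²
eq2: (x + 17.768)² + (y − 12.873)² = 24.9548295890²
eq3: (x + 6.566)² + (y + 19.701)² = 52.2320223209²
eq2−eq3, eq2−eq1 (x²,y² cancel):
  22.404·x − 65.148·y = -2155.614832
  10.136·x − 3.828·y = -145.717141
det = 22.404·-3.828 − -65.148·10.136 = 574.577616
x = (-2155.614832·-3.828 − -65.148·-145.717141) / 574.577616 = -2.160695
y = (22.404·-145.717141 − -2155.614832·10.136) / 574.577616 = 32.344917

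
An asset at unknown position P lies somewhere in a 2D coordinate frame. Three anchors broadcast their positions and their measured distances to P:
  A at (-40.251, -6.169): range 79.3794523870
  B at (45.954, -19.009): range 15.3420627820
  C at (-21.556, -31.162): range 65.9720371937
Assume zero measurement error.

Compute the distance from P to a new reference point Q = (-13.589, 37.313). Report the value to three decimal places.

eq1: (x + 40.251)² + (y + 6.169)² = 79.3794523870²
eq2: (x − 45.954)² + (y + 19.009)² = 15.3420627820²
eq3: (x + 21.556)² + (y + 31.162)² = 65.9720371937²
eq3−eq1, eq3−eq2 (x²,y² cancel):
  -37.390·x + 49.986·y = -1726.319588
  135.020·x + 24.306·y = 5154.311618
det = -37.390·24.306 − 49.986·135.020 = -7657.911060
x = (-1726.319588·24.306 − 49.986·5154.311618) / -7657.911060 = 39.123377
y = (-37.390·5154.311618 − -1726.319588·135.020) / -7657.911060 = -5.271406
|P − Q| = √((39.123377 − -13.589)² + (-5.271406 − 37.313)²) = 67.764492

67.764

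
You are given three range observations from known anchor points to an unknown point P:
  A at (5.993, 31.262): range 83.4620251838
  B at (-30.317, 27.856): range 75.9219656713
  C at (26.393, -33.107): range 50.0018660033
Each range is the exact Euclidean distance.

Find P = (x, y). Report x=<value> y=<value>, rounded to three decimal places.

x=-21.478 y=-47.550

eq1: (x − 5.993)² + (y − 31.262)² = 83.4620251838²
eq2: (x + 30.317)² + (y − 27.856)² = 75.9219656713²
eq3: (x − 26.393)² + (y + 33.107)² = 50.0018660033²
eq2−eq1, eq2−eq3 (x²,y² cancel):
  72.620·x + 6.812·y = -1883.613308
  113.420·x − 121.926·y = 3361.544941
det = 72.620·-121.926 − 6.812·113.420 = -9626.883160
x = (-1883.613308·-121.926 − 6.812·3361.544941) / -9626.883160 = -21.477626
y = (72.620·3361.544941 − -1883.613308·113.420) / -9626.883160 = -47.549639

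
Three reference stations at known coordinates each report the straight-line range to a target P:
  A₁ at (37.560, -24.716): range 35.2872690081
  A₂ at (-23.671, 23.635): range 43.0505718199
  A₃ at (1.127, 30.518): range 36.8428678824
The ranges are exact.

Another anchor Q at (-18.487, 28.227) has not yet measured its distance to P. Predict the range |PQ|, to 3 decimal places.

42.945

eq1: (x − 37.560)² + (y + 24.716)² = 35.2872690081²
eq2: (x + 23.671)² + (y − 23.635)² = 43.0505718199²
eq3: (x − 1.127)² + (y − 30.518)² = 36.8428678824²
eq1−eq2, eq1−eq3 (x²,y² cancel):
  -122.462·x + 96.702·y = -1510.865170
  -72.866·x + 110.468·y = -1201.221363
det = -122.462·110.468 − 96.702·-72.866 = -6481.844284
x = (-1510.865170·110.468 − 96.702·-1201.221363) / -6481.844284 = 7.828288
y = (-122.462·-1201.221363 − -1510.865170·-72.866) / -6481.844284 = -5.710299
|P − Q| = √((7.828288 − -18.487)² + (-5.710299 − 28.227)²) = 42.944553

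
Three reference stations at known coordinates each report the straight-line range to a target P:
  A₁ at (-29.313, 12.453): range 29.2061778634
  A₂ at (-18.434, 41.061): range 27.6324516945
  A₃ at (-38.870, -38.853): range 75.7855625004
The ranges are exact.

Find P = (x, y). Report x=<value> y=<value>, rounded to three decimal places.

x=-45.708 y=36.623

eq1: (x + 29.313)² + (y − 12.453)² = 29.2061778634²
eq2: (x + 18.434)² + (y − 41.061)² = 27.6324516945²
eq3: (x + 38.870)² + (y + 38.853)² = 75.7855625004²
eq3−eq2, eq3−eq1 (x²,y² cancel):
  40.872·x + 159.828·y = 3985.284665
  19.114·x + 102.612·y = 2884.347327
det = 40.872·102.612 − 159.828·19.114 = 1139.005272
x = (3985.284665·102.612 − 159.828·2884.347327) / 1139.005272 = -45.707808
y = (40.872·2884.347327 − 3985.284665·19.114) / 1139.005272 = 36.623459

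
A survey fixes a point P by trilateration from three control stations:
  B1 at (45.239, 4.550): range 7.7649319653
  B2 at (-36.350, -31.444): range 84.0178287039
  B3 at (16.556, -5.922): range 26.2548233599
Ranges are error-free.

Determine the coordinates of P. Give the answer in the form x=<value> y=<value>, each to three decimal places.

x=42.620 y=-2.760

eq1: (x − 45.239)² + (y − 4.550)² = 7.7649319653²
eq2: (x + 36.350)² + (y + 31.444)² = 84.0178287039²
eq3: (x − 16.556)² + (y + 5.922)² = 26.2548233599²
eq1−eq3, eq1−eq2 (x²,y² cancel):
  -57.366·x − 20.944·y = -2387.119982
  -163.178·x − 71.988·y = -6755.923357
det = -57.366·-71.988 − -20.944·-163.178 = 712.063576
x = (-2387.119982·-71.988 − -20.944·-6755.923357) / 712.063576 = 42.619698
y = (-57.366·-6755.923357 − -2387.119982·-163.178) / 712.063576 = -2.759817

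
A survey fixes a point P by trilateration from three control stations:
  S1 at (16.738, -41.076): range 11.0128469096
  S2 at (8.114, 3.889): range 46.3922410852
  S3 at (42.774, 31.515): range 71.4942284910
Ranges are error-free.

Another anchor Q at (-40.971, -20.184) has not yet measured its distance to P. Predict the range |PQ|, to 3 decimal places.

eq1: (x − 16.738)² + (y + 41.076)² = 11.0128469096²
eq2: (x − 8.114)² + (y − 3.889)² = 46.3922410852²
eq3: (x − 42.774)² + (y − 31.515)² = 71.4942284910²
eq3−eq1, eq3−eq2 (x²,y² cancel):
  -52.072·x − 145.182·y = 4134.730029
  -69.320·x − 55.252·y = 217.335691
det = -52.072·-55.252 − -145.182·-69.320 = -7186.934096
x = (4134.730029·-55.252 − -145.182·217.335691) / -7186.934096 = 27.396783
y = (-52.072·217.335691 − 4134.730029·-69.320) / -7186.934096 = -38.305956
|P − Q| = √((27.396783 − -40.971)² + (-38.305956 − -20.184)²) = 70.728771

70.729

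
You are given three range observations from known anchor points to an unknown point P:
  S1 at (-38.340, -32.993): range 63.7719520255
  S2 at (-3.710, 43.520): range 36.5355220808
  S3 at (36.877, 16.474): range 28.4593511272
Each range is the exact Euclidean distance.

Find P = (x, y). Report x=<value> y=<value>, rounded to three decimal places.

eq1: (x + 38.340)² + (y + 32.993)² = 63.7719520255²
eq2: (x + 3.710)² + (y − 43.520)² = 36.5355220808²
eq3: (x − 36.877)² + (y − 16.474)² = 28.4593511272²
eq1−eq3, eq1−eq2 (x²,y² cancel):
  150.434·x + 98.934·y = 2329.739355
  69.260·x + 153.026·y = 2081.278342
det = 150.434·153.026 − 98.934·69.260 = 16168.144444
x = (2329.739355·153.026 − 98.934·2081.278342) / 16168.144444 = 9.314705
y = (150.434·2081.278342 − 2329.739355·69.260) / 16168.144444 = 9.384953

x=9.315 y=9.385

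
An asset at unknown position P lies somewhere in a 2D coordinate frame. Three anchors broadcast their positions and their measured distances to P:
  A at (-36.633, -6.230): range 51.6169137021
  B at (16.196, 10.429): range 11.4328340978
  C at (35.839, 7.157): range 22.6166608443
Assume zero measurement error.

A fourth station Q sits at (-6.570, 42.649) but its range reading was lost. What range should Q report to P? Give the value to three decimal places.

eq1: (x + 36.633)² + (y + 6.230)² = 51.6169137021²
eq2: (x − 16.196)² + (y − 10.429)² = 11.4328340978²
eq3: (x − 35.839)² + (y − 7.157)² = 22.6166608443²
eq1−eq3, eq1−eq2 (x²,y² cancel):
  144.944·x + 26.774·y = 2107.659413
  105.658·x + 33.318·y = 1523.880953
det = 144.944·33.318 − 26.774·105.658 = 2000.356900
x = (2107.659413·33.318 − 26.774·1523.880953) / 2000.356900 = 14.708679
y = (144.944·1523.880953 − 2107.659413·105.658) / 2000.356900 = -0.906677
|P − Q| = √((14.708679 − -6.570)² + (-0.906677 − 42.649)²) = 48.475552

48.476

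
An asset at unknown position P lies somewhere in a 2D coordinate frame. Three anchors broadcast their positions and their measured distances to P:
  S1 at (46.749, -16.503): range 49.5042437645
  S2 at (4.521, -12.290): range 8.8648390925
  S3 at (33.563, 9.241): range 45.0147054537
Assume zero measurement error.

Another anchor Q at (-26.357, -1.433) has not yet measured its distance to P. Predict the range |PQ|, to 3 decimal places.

28.482

eq1: (x − 46.749)² + (y + 16.503)² = 49.5042437645²
eq2: (x − 4.521)² + (y + 12.290)² = 8.8648390925²
eq3: (x − 33.563)² + (y − 9.241)² = 45.0147054537²
eq3−eq2, eq3−eq1 (x²,y² cancel):
  -58.084·x − 43.062·y = 907.350826
  26.372·x − 51.488·y = 821.600516
det = -58.084·-51.488 − -43.062·26.372 = 4126.260056
x = (907.350826·-51.488 − -43.062·821.600516) / 4126.260056 = -2.747747
y = (-58.084·821.600516 − 907.350826·26.372) / 4126.260056 = -17.364514
|P − Q| = √((-2.747747 − -26.357)² + (-17.364514 − -1.433)²) = 28.481748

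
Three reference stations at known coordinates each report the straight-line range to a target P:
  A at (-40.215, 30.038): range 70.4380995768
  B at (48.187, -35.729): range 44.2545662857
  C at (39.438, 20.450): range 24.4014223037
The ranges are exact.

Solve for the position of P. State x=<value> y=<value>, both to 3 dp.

x=24.152 y=1.430

eq1: (x + 40.215)² + (y − 30.038)² = 70.4380995768²
eq2: (x − 48.187)² + (y + 35.729)² = 44.2545662857²
eq3: (x − 39.438)² + (y − 20.450)² = 24.4014223037²
eq3−eq2, eq3−eq1 (x²,y² cancel):
  17.498·x − 112.358·y = 261.952839
  -159.306·x + 19.176·y = -3820.127137
det = 17.498·19.176 − -112.358·-159.306 = -17563.761900
x = (261.952839·19.176 − -112.358·-3820.127137) / -17563.761900 = 24.151924
y = (17.498·-3820.127137 − 261.952839·-159.306) / -17563.761900 = 1.429872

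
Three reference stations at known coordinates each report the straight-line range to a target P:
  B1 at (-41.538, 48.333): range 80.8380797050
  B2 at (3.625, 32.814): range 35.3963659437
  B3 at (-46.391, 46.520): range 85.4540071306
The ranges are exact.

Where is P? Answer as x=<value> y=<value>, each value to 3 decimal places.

eq1: (x + 41.538)² + (y − 48.333)² = 80.8380797050²
eq2: (x − 3.625)² + (y − 32.814)² = 35.3963659437²
eq3: (x + 46.391)² + (y − 46.520)² = 85.4540071306²
eq2−eq3, eq2−eq1 (x²,y² cancel):
  -100.032·x + 27.412·y = -2823.148553
  -90.326·x + 31.038·y = -2310.307296
det = -100.032·31.038 − 27.412·-90.326 = -628.776904
x = (-2823.148553·31.038 − 27.412·-2310.307296) / -628.776904 = 38.638094
y = (-100.032·-2310.307296 − -2823.148553·-90.326) / -628.776904 = 38.008802

x=38.638 y=38.009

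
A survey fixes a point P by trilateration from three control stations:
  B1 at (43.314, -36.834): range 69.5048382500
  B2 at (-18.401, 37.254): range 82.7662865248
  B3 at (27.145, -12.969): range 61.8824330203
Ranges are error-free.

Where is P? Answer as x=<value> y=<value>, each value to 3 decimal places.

x=-25.687 y=-45.191

eq1: (x − 43.314)² + (y + 36.834)² = 69.5048382500²
eq2: (x + 18.401)² + (y − 37.254)² = 82.7662865248²
eq3: (x − 27.145)² + (y + 12.969)² = 61.8824330203²
eq1−eq3, eq1−eq2 (x²,y² cancel):
  -32.338·x + 47.730·y = -1326.313142
  -123.430·x + 148.176·y = -3525.724480
det = -32.338·148.176 − 47.730·-123.430 = 1099.598412
x = (-1326.313142·148.176 − 47.730·-3525.724480) / 1099.598412 = -25.686602
y = (-32.338·-3525.724480 − -1326.313142·-123.430) / 1099.598412 = -45.191001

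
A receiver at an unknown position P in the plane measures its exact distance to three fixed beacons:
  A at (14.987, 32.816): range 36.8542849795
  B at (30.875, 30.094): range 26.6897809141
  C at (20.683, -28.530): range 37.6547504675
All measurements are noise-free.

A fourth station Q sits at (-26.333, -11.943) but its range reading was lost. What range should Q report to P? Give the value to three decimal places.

eq1: (x − 14.987)² + (y − 32.816)² = 36.8542849795²
eq2: (x − 30.875)² + (y − 30.094)² = 26.6897809141²
eq3: (x − 20.683)² + (y + 28.530)² = 37.6547504675²
eq3−eq1, eq3−eq2 (x²,y² cancel):
  -11.392·x + 122.692·y = 119.394547
  20.384·x + 117.248·y = 1322.702900
det = -11.392·117.248 − 122.692·20.384 = -3836.642944
x = (119.394547·117.248 − 122.692·1322.702900) / -3836.642944 = 38.650011
y = (-11.392·1322.702900 − 119.394547·20.384) / -3836.642944 = 4.561793
|P − Q| = √((38.650011 − -26.333)² + (4.561793 − -11.943)²) = 67.046252

67.046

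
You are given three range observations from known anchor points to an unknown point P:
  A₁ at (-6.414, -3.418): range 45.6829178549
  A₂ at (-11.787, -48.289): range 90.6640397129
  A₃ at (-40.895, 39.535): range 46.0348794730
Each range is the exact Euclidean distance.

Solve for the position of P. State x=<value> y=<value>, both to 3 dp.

x=5.123 y=40.784

eq1: (x + 6.414)² + (y + 3.418)² = 45.6829178549²
eq2: (x + 11.787)² + (y + 48.289)² = 90.6640397129²
eq3: (x + 40.895)² + (y − 39.535)² = 46.0348794730²
eq2−eq1, eq2−eq3 (x²,y² cancel):
  10.746·x + 89.742·y = 3715.100343
  -58.216·x + 175.648·y = 6865.414329
det = 10.746·175.648 − 89.742·-58.216 = 7111.933680
x = (3715.100343·175.648 − 89.742·6865.414329) / 7111.933680 = 5.122929
y = (10.746·6865.414329 − 3715.100343·-58.216) / 7111.933680 = 40.784129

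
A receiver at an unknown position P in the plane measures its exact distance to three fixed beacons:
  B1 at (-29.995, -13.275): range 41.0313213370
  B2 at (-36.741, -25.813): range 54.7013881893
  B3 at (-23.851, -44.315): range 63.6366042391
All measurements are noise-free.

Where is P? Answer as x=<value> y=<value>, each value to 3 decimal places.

eq1: (x + 29.995)² + (y + 13.275)² = 41.0313213370²
eq2: (x + 36.741)² + (y + 25.813)² = 54.7013881893²
eq3: (x + 23.851)² + (y + 44.315)² = 63.6366042391²
eq1−eq2, eq1−eq3 (x²,y² cancel):
  -13.492·x − 25.076·y = -368.386139
  12.288·x − 62.080·y = -909.284292
det = -13.492·-62.080 − -25.076·12.288 = 1145.717248
x = (-368.386139·-62.080 − -25.076·-909.284292) / 1145.717248 = 0.059525
y = (-13.492·-909.284292 − -368.386139·12.288) / 1145.717248 = 14.658759

x=0.060 y=14.659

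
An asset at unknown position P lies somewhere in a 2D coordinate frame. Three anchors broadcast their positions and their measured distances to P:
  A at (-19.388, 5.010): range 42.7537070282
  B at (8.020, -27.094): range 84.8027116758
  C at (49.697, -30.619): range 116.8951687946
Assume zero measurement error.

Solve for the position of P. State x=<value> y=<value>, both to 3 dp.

eq1: (x + 19.388)² + (y − 5.010)² = 42.7537070282²
eq2: (x − 8.020)² + (y + 27.094)² = 84.8027116758²
eq3: (x − 49.697)² + (y + 30.619)² = 116.8951687946²
eq3−eq2, eq3−eq1 (x²,y² cancel):
  -83.354·x + 7.050·y = 3864.070846
  -138.170·x + 71.258·y = 8830.280697
det = -83.354·71.258 − 7.050·-138.170 = -4965.540832
x = (3864.070846·71.258 − 7.050·8830.280697) / -4965.540832 = -42.914254
y = (-83.354·8830.280697 − 3864.070846·-138.170) / -4965.540832 = 40.708667

x=-42.914 y=40.709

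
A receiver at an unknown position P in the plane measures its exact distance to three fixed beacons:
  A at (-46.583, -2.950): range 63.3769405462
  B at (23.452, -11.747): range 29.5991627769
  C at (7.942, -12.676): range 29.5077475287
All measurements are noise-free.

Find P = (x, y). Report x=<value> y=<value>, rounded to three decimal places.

eq1: (x + 46.583)² + (y + 2.950)² = 63.3769405462²
eq2: (x − 23.452)² + (y + 11.747)² = 29.5991627769²
eq3: (x − 7.942)² + (y + 12.676)² = 29.5077475287²
eq3−eq2, eq3−eq1 (x²,y² cancel):
  31.020·x + 1.858·y = 458.828700
  -109.050·x + 19.452·y = -1191.007380
det = 31.020·19.452 − 1.858·-109.050 = 806.015940
x = (458.828700·19.452 − 1.858·-1191.007380) / 806.015940 = 13.818620
y = (31.020·-1191.007380 − 458.828700·-109.050) / 806.015940 = 16.240648

x=13.819 y=16.241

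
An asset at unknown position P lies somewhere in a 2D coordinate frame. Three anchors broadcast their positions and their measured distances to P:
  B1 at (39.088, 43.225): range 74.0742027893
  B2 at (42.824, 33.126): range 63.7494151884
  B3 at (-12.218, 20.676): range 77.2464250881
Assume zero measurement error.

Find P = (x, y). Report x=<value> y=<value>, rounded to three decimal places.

eq1: (x − 39.088)² + (y − 43.225)² = 74.0742027893²
eq2: (x − 42.824)² + (y − 33.126)² = 63.7494151884²
eq3: (x + 12.218)² + (y − 20.676)² = 77.2464250881²
eq2−eq1, eq2−eq3 (x²,y² cancel):
  -7.472·x + 20.198·y = -957.954065
  -110.084·x − 24.900·y = -4257.472604
det = -7.472·-24.900 − 20.198·-110.084 = 2409.529432
x = (-957.954065·-24.900 − 20.198·-4257.472604) / 2409.529432 = 45.587942
y = (-7.472·-4257.472604 − -957.954065·-110.084) / 2409.529432 = -30.563470

x=45.588 y=-30.563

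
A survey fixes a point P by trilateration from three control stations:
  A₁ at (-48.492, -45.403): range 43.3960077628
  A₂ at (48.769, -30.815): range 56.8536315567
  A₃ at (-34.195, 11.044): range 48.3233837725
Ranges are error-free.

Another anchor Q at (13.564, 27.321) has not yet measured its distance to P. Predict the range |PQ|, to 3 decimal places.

60.903

eq1: (x + 48.492)² + (y + 45.403)² = 43.3960077628²
eq2: (x − 48.769)² + (y + 30.815)² = 56.8536315567²
eq3: (x + 34.195)² + (y − 11.044)² = 48.3233837725²
eq3−eq2, eq3−eq1 (x²,y² cancel):
  165.928·x − 83.718·y = 1139.525623
  -28.594·x − 112.894·y = 3573.574441
det = 165.928·-112.894 − -83.718·-28.594 = -21126.108124
x = (1139.525623·-112.894 − -83.718·3573.574441) / -21126.108124 = -8.071856
y = (165.928·3573.574441 − 1139.525623·-28.594) / -21126.108124 = -29.609791
|P − Q| = √((-8.071856 − 13.564)² + (-29.609791 − 27.321)²) = 60.903409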